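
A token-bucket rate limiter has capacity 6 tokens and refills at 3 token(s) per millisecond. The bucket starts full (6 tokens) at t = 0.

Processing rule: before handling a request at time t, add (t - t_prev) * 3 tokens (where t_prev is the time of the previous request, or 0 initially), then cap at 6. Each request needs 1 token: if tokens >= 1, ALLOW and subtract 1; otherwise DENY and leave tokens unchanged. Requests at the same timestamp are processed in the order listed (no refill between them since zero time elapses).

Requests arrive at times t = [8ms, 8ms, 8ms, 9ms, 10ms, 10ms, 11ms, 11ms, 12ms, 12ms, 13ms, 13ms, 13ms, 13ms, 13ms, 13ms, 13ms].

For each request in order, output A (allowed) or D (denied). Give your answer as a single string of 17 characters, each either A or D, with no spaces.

Simulating step by step:
  req#1 t=8ms: ALLOW
  req#2 t=8ms: ALLOW
  req#3 t=8ms: ALLOW
  req#4 t=9ms: ALLOW
  req#5 t=10ms: ALLOW
  req#6 t=10ms: ALLOW
  req#7 t=11ms: ALLOW
  req#8 t=11ms: ALLOW
  req#9 t=12ms: ALLOW
  req#10 t=12ms: ALLOW
  req#11 t=13ms: ALLOW
  req#12 t=13ms: ALLOW
  req#13 t=13ms: ALLOW
  req#14 t=13ms: ALLOW
  req#15 t=13ms: ALLOW
  req#16 t=13ms: ALLOW
  req#17 t=13ms: DENY

Answer: AAAAAAAAAAAAAAAAD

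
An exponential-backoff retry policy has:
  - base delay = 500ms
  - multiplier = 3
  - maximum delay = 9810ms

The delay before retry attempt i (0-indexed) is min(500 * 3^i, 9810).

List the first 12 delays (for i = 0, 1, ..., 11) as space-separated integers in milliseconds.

Answer: 500 1500 4500 9810 9810 9810 9810 9810 9810 9810 9810 9810

Derivation:
Computing each delay:
  i=0: min(500*3^0, 9810) = 500
  i=1: min(500*3^1, 9810) = 1500
  i=2: min(500*3^2, 9810) = 4500
  i=3: min(500*3^3, 9810) = 9810
  i=4: min(500*3^4, 9810) = 9810
  i=5: min(500*3^5, 9810) = 9810
  i=6: min(500*3^6, 9810) = 9810
  i=7: min(500*3^7, 9810) = 9810
  i=8: min(500*3^8, 9810) = 9810
  i=9: min(500*3^9, 9810) = 9810
  i=10: min(500*3^10, 9810) = 9810
  i=11: min(500*3^11, 9810) = 9810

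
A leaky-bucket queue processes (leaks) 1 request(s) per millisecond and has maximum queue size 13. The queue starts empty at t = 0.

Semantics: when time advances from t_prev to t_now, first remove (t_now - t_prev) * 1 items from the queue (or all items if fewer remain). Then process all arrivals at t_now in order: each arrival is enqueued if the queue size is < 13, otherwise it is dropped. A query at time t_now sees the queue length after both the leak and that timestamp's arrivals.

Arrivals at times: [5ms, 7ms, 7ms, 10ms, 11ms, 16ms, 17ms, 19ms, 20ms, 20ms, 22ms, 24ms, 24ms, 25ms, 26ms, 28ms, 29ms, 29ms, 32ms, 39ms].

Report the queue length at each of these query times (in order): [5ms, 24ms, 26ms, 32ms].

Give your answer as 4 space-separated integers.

Queue lengths at query times:
  query t=5ms: backlog = 1
  query t=24ms: backlog = 2
  query t=26ms: backlog = 2
  query t=32ms: backlog = 1

Answer: 1 2 2 1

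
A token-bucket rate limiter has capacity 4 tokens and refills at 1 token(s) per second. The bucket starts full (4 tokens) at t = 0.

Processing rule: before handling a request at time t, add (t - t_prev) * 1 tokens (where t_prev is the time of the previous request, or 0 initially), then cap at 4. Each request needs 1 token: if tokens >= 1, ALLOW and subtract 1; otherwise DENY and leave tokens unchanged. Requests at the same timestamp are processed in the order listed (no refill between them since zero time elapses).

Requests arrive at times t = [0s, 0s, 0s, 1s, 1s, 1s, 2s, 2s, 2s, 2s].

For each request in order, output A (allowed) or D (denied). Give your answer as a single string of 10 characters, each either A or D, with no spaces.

Answer: AAAAADADDD

Derivation:
Simulating step by step:
  req#1 t=0s: ALLOW
  req#2 t=0s: ALLOW
  req#3 t=0s: ALLOW
  req#4 t=1s: ALLOW
  req#5 t=1s: ALLOW
  req#6 t=1s: DENY
  req#7 t=2s: ALLOW
  req#8 t=2s: DENY
  req#9 t=2s: DENY
  req#10 t=2s: DENY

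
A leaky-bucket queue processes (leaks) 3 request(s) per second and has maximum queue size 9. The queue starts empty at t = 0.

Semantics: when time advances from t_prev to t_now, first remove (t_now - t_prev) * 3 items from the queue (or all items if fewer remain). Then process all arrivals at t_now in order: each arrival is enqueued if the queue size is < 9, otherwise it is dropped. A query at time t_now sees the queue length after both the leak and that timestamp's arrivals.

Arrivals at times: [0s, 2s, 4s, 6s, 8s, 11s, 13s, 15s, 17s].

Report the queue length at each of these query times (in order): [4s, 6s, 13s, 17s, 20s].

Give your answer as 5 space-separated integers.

Queue lengths at query times:
  query t=4s: backlog = 1
  query t=6s: backlog = 1
  query t=13s: backlog = 1
  query t=17s: backlog = 1
  query t=20s: backlog = 0

Answer: 1 1 1 1 0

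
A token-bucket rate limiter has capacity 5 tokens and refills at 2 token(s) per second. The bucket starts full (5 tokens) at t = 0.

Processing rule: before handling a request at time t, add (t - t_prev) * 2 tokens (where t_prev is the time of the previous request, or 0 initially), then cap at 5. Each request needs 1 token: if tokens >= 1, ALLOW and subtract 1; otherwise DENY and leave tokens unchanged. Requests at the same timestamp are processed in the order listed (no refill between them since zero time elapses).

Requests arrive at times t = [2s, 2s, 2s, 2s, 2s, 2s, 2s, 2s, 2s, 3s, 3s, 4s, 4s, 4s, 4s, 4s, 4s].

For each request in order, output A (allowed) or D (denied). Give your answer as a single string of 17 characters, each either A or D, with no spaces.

Answer: AAAAADDDDAAAADDDD

Derivation:
Simulating step by step:
  req#1 t=2s: ALLOW
  req#2 t=2s: ALLOW
  req#3 t=2s: ALLOW
  req#4 t=2s: ALLOW
  req#5 t=2s: ALLOW
  req#6 t=2s: DENY
  req#7 t=2s: DENY
  req#8 t=2s: DENY
  req#9 t=2s: DENY
  req#10 t=3s: ALLOW
  req#11 t=3s: ALLOW
  req#12 t=4s: ALLOW
  req#13 t=4s: ALLOW
  req#14 t=4s: DENY
  req#15 t=4s: DENY
  req#16 t=4s: DENY
  req#17 t=4s: DENY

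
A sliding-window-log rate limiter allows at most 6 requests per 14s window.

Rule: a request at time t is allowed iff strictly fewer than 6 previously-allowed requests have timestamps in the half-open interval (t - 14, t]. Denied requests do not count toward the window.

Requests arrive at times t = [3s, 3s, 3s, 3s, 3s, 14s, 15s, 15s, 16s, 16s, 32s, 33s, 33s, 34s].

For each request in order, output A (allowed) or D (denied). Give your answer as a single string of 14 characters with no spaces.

Answer: AAAAAADDDDAAAA

Derivation:
Tracking allowed requests in the window:
  req#1 t=3s: ALLOW
  req#2 t=3s: ALLOW
  req#3 t=3s: ALLOW
  req#4 t=3s: ALLOW
  req#5 t=3s: ALLOW
  req#6 t=14s: ALLOW
  req#7 t=15s: DENY
  req#8 t=15s: DENY
  req#9 t=16s: DENY
  req#10 t=16s: DENY
  req#11 t=32s: ALLOW
  req#12 t=33s: ALLOW
  req#13 t=33s: ALLOW
  req#14 t=34s: ALLOW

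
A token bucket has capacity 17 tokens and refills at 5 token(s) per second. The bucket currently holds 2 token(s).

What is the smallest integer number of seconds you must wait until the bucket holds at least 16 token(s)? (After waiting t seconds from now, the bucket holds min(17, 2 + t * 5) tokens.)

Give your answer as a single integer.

Answer: 3

Derivation:
Need 2 + t * 5 >= 16, so t >= 14/5.
Smallest integer t = ceil(14/5) = 3.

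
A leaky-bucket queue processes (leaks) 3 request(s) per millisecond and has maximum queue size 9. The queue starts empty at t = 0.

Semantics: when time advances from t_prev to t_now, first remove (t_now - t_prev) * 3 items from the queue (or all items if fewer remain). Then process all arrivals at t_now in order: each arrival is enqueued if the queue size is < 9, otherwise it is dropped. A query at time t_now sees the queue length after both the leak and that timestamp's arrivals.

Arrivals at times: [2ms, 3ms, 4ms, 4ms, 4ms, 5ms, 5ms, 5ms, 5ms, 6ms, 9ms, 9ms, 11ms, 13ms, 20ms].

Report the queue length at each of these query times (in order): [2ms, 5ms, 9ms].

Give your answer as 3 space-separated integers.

Queue lengths at query times:
  query t=2ms: backlog = 1
  query t=5ms: backlog = 4
  query t=9ms: backlog = 2

Answer: 1 4 2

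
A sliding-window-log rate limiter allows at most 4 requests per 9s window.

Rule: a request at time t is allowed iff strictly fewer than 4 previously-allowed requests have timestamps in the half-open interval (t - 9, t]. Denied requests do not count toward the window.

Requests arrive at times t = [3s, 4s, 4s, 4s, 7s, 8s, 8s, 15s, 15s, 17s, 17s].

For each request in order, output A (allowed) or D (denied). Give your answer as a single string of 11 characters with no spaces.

Answer: AAAADDDAAAA

Derivation:
Tracking allowed requests in the window:
  req#1 t=3s: ALLOW
  req#2 t=4s: ALLOW
  req#3 t=4s: ALLOW
  req#4 t=4s: ALLOW
  req#5 t=7s: DENY
  req#6 t=8s: DENY
  req#7 t=8s: DENY
  req#8 t=15s: ALLOW
  req#9 t=15s: ALLOW
  req#10 t=17s: ALLOW
  req#11 t=17s: ALLOW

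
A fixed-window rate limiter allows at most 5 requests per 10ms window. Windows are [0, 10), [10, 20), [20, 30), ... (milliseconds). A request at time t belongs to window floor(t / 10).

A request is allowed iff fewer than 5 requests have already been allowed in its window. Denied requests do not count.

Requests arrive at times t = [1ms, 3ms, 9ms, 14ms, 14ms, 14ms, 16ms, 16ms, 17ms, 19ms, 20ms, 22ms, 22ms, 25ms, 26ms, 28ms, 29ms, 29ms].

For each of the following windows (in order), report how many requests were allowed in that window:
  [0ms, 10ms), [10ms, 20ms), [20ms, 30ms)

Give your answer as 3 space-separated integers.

Processing requests:
  req#1 t=1ms (window 0): ALLOW
  req#2 t=3ms (window 0): ALLOW
  req#3 t=9ms (window 0): ALLOW
  req#4 t=14ms (window 1): ALLOW
  req#5 t=14ms (window 1): ALLOW
  req#6 t=14ms (window 1): ALLOW
  req#7 t=16ms (window 1): ALLOW
  req#8 t=16ms (window 1): ALLOW
  req#9 t=17ms (window 1): DENY
  req#10 t=19ms (window 1): DENY
  req#11 t=20ms (window 2): ALLOW
  req#12 t=22ms (window 2): ALLOW
  req#13 t=22ms (window 2): ALLOW
  req#14 t=25ms (window 2): ALLOW
  req#15 t=26ms (window 2): ALLOW
  req#16 t=28ms (window 2): DENY
  req#17 t=29ms (window 2): DENY
  req#18 t=29ms (window 2): DENY

Allowed counts by window: 3 5 5

Answer: 3 5 5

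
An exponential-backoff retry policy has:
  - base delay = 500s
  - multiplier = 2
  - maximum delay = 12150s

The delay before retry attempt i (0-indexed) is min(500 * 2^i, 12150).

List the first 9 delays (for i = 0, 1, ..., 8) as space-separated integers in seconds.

Answer: 500 1000 2000 4000 8000 12150 12150 12150 12150

Derivation:
Computing each delay:
  i=0: min(500*2^0, 12150) = 500
  i=1: min(500*2^1, 12150) = 1000
  i=2: min(500*2^2, 12150) = 2000
  i=3: min(500*2^3, 12150) = 4000
  i=4: min(500*2^4, 12150) = 8000
  i=5: min(500*2^5, 12150) = 12150
  i=6: min(500*2^6, 12150) = 12150
  i=7: min(500*2^7, 12150) = 12150
  i=8: min(500*2^8, 12150) = 12150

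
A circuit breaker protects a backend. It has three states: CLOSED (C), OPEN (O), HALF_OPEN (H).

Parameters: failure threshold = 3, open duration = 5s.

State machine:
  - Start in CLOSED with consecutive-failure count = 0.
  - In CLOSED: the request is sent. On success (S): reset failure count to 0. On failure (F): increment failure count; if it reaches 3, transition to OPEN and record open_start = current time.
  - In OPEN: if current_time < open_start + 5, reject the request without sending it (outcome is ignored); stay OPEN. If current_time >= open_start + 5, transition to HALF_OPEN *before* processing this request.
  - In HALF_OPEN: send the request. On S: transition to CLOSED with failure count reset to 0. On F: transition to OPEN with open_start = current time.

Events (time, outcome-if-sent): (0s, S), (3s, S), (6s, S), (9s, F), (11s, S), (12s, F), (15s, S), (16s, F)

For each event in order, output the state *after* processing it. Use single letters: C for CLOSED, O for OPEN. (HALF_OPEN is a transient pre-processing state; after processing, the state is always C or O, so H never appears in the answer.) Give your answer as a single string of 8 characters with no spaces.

State after each event:
  event#1 t=0s outcome=S: state=CLOSED
  event#2 t=3s outcome=S: state=CLOSED
  event#3 t=6s outcome=S: state=CLOSED
  event#4 t=9s outcome=F: state=CLOSED
  event#5 t=11s outcome=S: state=CLOSED
  event#6 t=12s outcome=F: state=CLOSED
  event#7 t=15s outcome=S: state=CLOSED
  event#8 t=16s outcome=F: state=CLOSED

Answer: CCCCCCCC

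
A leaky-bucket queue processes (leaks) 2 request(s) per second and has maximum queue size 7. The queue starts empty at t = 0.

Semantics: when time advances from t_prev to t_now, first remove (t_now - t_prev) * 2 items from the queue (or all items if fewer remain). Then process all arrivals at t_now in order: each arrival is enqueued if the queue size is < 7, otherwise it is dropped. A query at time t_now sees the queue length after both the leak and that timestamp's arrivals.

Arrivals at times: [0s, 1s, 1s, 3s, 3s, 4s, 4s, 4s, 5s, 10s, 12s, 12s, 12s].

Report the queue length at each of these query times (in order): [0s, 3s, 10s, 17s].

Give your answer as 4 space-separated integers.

Queue lengths at query times:
  query t=0s: backlog = 1
  query t=3s: backlog = 2
  query t=10s: backlog = 1
  query t=17s: backlog = 0

Answer: 1 2 1 0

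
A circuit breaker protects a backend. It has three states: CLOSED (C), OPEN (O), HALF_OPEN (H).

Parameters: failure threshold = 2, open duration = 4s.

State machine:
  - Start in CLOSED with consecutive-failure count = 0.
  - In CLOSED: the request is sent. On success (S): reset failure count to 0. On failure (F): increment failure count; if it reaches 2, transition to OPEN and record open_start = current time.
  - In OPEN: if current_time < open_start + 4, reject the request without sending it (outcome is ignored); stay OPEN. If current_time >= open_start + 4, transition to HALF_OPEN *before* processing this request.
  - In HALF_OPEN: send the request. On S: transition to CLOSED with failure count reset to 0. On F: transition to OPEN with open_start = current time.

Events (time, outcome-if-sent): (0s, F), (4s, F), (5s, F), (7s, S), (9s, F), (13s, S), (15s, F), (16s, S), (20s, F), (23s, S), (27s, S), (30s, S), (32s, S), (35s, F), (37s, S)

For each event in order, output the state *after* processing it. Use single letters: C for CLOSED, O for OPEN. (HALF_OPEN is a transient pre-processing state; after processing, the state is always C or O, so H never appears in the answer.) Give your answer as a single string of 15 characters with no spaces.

State after each event:
  event#1 t=0s outcome=F: state=CLOSED
  event#2 t=4s outcome=F: state=OPEN
  event#3 t=5s outcome=F: state=OPEN
  event#4 t=7s outcome=S: state=OPEN
  event#5 t=9s outcome=F: state=OPEN
  event#6 t=13s outcome=S: state=CLOSED
  event#7 t=15s outcome=F: state=CLOSED
  event#8 t=16s outcome=S: state=CLOSED
  event#9 t=20s outcome=F: state=CLOSED
  event#10 t=23s outcome=S: state=CLOSED
  event#11 t=27s outcome=S: state=CLOSED
  event#12 t=30s outcome=S: state=CLOSED
  event#13 t=32s outcome=S: state=CLOSED
  event#14 t=35s outcome=F: state=CLOSED
  event#15 t=37s outcome=S: state=CLOSED

Answer: COOOOCCCCCCCCCC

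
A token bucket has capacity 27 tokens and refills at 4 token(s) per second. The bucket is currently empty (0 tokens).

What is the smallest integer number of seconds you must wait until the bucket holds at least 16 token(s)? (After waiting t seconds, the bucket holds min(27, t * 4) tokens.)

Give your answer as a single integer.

Need t * 4 >= 16, so t >= 16/4.
Smallest integer t = ceil(16/4) = 4.

Answer: 4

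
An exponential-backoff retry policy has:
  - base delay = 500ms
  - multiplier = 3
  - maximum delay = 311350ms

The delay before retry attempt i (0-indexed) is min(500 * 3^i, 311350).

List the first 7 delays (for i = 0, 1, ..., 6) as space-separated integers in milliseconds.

Computing each delay:
  i=0: min(500*3^0, 311350) = 500
  i=1: min(500*3^1, 311350) = 1500
  i=2: min(500*3^2, 311350) = 4500
  i=3: min(500*3^3, 311350) = 13500
  i=4: min(500*3^4, 311350) = 40500
  i=5: min(500*3^5, 311350) = 121500
  i=6: min(500*3^6, 311350) = 311350

Answer: 500 1500 4500 13500 40500 121500 311350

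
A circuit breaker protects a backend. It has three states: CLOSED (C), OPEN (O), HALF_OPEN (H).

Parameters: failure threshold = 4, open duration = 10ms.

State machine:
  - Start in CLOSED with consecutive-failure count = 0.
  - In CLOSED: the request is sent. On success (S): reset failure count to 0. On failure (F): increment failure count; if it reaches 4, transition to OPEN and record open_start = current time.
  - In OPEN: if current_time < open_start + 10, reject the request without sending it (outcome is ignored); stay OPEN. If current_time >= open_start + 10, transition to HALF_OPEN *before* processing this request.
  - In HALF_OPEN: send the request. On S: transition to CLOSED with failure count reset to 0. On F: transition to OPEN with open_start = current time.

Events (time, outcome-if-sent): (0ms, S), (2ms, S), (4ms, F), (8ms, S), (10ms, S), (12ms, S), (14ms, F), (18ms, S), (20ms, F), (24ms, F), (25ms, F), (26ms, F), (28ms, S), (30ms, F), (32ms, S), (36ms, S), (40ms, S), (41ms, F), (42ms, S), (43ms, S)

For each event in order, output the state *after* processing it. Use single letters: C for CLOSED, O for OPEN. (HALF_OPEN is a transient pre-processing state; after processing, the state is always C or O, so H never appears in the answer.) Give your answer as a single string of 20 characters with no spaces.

State after each event:
  event#1 t=0ms outcome=S: state=CLOSED
  event#2 t=2ms outcome=S: state=CLOSED
  event#3 t=4ms outcome=F: state=CLOSED
  event#4 t=8ms outcome=S: state=CLOSED
  event#5 t=10ms outcome=S: state=CLOSED
  event#6 t=12ms outcome=S: state=CLOSED
  event#7 t=14ms outcome=F: state=CLOSED
  event#8 t=18ms outcome=S: state=CLOSED
  event#9 t=20ms outcome=F: state=CLOSED
  event#10 t=24ms outcome=F: state=CLOSED
  event#11 t=25ms outcome=F: state=CLOSED
  event#12 t=26ms outcome=F: state=OPEN
  event#13 t=28ms outcome=S: state=OPEN
  event#14 t=30ms outcome=F: state=OPEN
  event#15 t=32ms outcome=S: state=OPEN
  event#16 t=36ms outcome=S: state=CLOSED
  event#17 t=40ms outcome=S: state=CLOSED
  event#18 t=41ms outcome=F: state=CLOSED
  event#19 t=42ms outcome=S: state=CLOSED
  event#20 t=43ms outcome=S: state=CLOSED

Answer: CCCCCCCCCCCOOOOCCCCC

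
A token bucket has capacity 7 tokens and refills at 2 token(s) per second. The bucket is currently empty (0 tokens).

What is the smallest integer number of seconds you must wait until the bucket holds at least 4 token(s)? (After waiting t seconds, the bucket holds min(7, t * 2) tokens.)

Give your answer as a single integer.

Need t * 2 >= 4, so t >= 4/2.
Smallest integer t = ceil(4/2) = 2.

Answer: 2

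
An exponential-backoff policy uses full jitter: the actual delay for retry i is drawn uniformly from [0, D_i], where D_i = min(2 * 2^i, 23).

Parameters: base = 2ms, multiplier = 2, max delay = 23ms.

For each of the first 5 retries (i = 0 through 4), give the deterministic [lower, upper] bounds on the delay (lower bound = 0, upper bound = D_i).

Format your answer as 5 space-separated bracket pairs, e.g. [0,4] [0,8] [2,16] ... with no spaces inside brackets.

Computing bounds per retry:
  i=0: D_i=min(2*2^0,23)=2, bounds=[0,2]
  i=1: D_i=min(2*2^1,23)=4, bounds=[0,4]
  i=2: D_i=min(2*2^2,23)=8, bounds=[0,8]
  i=3: D_i=min(2*2^3,23)=16, bounds=[0,16]
  i=4: D_i=min(2*2^4,23)=23, bounds=[0,23]

Answer: [0,2] [0,4] [0,8] [0,16] [0,23]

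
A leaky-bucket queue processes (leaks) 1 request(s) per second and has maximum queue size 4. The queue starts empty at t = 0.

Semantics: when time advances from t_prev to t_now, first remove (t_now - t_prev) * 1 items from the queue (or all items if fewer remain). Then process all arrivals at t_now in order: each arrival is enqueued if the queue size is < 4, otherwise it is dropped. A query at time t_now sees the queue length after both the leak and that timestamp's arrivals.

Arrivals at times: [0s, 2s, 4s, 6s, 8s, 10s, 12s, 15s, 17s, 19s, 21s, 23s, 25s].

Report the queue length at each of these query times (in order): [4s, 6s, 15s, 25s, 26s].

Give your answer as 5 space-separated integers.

Answer: 1 1 1 1 0

Derivation:
Queue lengths at query times:
  query t=4s: backlog = 1
  query t=6s: backlog = 1
  query t=15s: backlog = 1
  query t=25s: backlog = 1
  query t=26s: backlog = 0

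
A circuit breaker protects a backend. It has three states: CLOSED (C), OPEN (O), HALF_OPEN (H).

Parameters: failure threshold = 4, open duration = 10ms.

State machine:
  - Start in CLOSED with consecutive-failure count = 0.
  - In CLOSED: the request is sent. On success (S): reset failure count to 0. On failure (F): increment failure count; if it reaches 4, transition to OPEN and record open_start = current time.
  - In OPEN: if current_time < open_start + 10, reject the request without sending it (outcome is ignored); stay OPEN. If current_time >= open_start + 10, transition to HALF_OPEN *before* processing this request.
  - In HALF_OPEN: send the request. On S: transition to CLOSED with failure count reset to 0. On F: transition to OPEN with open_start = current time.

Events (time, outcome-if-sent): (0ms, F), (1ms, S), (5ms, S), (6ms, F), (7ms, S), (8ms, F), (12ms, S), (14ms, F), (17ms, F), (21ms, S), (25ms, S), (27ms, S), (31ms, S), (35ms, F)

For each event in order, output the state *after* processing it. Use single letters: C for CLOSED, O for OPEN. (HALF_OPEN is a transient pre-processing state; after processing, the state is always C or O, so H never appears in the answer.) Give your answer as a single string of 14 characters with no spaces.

State after each event:
  event#1 t=0ms outcome=F: state=CLOSED
  event#2 t=1ms outcome=S: state=CLOSED
  event#3 t=5ms outcome=S: state=CLOSED
  event#4 t=6ms outcome=F: state=CLOSED
  event#5 t=7ms outcome=S: state=CLOSED
  event#6 t=8ms outcome=F: state=CLOSED
  event#7 t=12ms outcome=S: state=CLOSED
  event#8 t=14ms outcome=F: state=CLOSED
  event#9 t=17ms outcome=F: state=CLOSED
  event#10 t=21ms outcome=S: state=CLOSED
  event#11 t=25ms outcome=S: state=CLOSED
  event#12 t=27ms outcome=S: state=CLOSED
  event#13 t=31ms outcome=S: state=CLOSED
  event#14 t=35ms outcome=F: state=CLOSED

Answer: CCCCCCCCCCCCCC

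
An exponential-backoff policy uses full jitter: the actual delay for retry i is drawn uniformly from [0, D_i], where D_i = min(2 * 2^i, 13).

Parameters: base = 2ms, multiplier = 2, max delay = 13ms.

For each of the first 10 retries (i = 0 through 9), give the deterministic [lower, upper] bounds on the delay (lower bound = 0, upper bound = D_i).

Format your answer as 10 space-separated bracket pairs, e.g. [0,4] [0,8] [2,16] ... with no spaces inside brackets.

Computing bounds per retry:
  i=0: D_i=min(2*2^0,13)=2, bounds=[0,2]
  i=1: D_i=min(2*2^1,13)=4, bounds=[0,4]
  i=2: D_i=min(2*2^2,13)=8, bounds=[0,8]
  i=3: D_i=min(2*2^3,13)=13, bounds=[0,13]
  i=4: D_i=min(2*2^4,13)=13, bounds=[0,13]
  i=5: D_i=min(2*2^5,13)=13, bounds=[0,13]
  i=6: D_i=min(2*2^6,13)=13, bounds=[0,13]
  i=7: D_i=min(2*2^7,13)=13, bounds=[0,13]
  i=8: D_i=min(2*2^8,13)=13, bounds=[0,13]
  i=9: D_i=min(2*2^9,13)=13, bounds=[0,13]

Answer: [0,2] [0,4] [0,8] [0,13] [0,13] [0,13] [0,13] [0,13] [0,13] [0,13]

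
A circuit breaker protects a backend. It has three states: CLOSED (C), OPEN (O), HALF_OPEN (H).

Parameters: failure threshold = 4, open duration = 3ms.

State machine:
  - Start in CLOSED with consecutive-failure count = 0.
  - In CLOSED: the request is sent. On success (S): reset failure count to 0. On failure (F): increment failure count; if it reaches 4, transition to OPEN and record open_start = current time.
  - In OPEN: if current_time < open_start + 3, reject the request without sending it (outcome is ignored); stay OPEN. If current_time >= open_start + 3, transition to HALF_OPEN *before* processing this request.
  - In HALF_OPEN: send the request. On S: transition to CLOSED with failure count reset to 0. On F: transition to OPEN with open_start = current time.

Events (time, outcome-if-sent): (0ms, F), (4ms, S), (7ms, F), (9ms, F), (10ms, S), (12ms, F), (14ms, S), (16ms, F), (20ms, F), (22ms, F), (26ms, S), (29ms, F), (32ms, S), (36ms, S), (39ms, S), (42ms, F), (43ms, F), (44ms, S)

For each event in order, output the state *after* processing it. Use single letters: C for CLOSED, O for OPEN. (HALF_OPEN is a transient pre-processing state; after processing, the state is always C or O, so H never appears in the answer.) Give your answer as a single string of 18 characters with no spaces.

State after each event:
  event#1 t=0ms outcome=F: state=CLOSED
  event#2 t=4ms outcome=S: state=CLOSED
  event#3 t=7ms outcome=F: state=CLOSED
  event#4 t=9ms outcome=F: state=CLOSED
  event#5 t=10ms outcome=S: state=CLOSED
  event#6 t=12ms outcome=F: state=CLOSED
  event#7 t=14ms outcome=S: state=CLOSED
  event#8 t=16ms outcome=F: state=CLOSED
  event#9 t=20ms outcome=F: state=CLOSED
  event#10 t=22ms outcome=F: state=CLOSED
  event#11 t=26ms outcome=S: state=CLOSED
  event#12 t=29ms outcome=F: state=CLOSED
  event#13 t=32ms outcome=S: state=CLOSED
  event#14 t=36ms outcome=S: state=CLOSED
  event#15 t=39ms outcome=S: state=CLOSED
  event#16 t=42ms outcome=F: state=CLOSED
  event#17 t=43ms outcome=F: state=CLOSED
  event#18 t=44ms outcome=S: state=CLOSED

Answer: CCCCCCCCCCCCCCCCCC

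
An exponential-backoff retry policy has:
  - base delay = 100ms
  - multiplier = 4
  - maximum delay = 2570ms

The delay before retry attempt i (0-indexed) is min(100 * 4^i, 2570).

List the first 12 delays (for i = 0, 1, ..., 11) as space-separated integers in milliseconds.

Answer: 100 400 1600 2570 2570 2570 2570 2570 2570 2570 2570 2570

Derivation:
Computing each delay:
  i=0: min(100*4^0, 2570) = 100
  i=1: min(100*4^1, 2570) = 400
  i=2: min(100*4^2, 2570) = 1600
  i=3: min(100*4^3, 2570) = 2570
  i=4: min(100*4^4, 2570) = 2570
  i=5: min(100*4^5, 2570) = 2570
  i=6: min(100*4^6, 2570) = 2570
  i=7: min(100*4^7, 2570) = 2570
  i=8: min(100*4^8, 2570) = 2570
  i=9: min(100*4^9, 2570) = 2570
  i=10: min(100*4^10, 2570) = 2570
  i=11: min(100*4^11, 2570) = 2570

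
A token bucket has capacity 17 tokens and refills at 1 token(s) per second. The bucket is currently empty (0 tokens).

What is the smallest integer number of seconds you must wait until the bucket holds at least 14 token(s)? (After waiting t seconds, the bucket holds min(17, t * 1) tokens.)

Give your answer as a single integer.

Need t * 1 >= 14, so t >= 14/1.
Smallest integer t = ceil(14/1) = 14.

Answer: 14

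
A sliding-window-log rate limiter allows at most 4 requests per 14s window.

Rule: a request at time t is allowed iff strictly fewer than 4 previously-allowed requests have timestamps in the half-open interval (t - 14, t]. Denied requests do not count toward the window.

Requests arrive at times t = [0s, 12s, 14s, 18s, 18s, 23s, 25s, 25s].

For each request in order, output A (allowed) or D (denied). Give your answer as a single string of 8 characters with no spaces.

Tracking allowed requests in the window:
  req#1 t=0s: ALLOW
  req#2 t=12s: ALLOW
  req#3 t=14s: ALLOW
  req#4 t=18s: ALLOW
  req#5 t=18s: ALLOW
  req#6 t=23s: DENY
  req#7 t=25s: DENY
  req#8 t=25s: DENY

Answer: AAAAADDD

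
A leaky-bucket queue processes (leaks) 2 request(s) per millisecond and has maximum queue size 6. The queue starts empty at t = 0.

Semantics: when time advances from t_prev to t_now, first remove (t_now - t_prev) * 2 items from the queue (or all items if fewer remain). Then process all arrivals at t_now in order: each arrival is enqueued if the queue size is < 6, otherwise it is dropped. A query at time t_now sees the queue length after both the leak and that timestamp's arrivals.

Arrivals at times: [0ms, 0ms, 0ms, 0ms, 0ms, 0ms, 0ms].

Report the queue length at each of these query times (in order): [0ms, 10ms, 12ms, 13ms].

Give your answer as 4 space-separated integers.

Queue lengths at query times:
  query t=0ms: backlog = 6
  query t=10ms: backlog = 0
  query t=12ms: backlog = 0
  query t=13ms: backlog = 0

Answer: 6 0 0 0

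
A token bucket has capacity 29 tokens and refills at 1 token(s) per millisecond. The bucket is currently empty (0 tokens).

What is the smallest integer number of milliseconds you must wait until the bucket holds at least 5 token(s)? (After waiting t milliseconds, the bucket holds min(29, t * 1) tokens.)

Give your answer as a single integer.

Answer: 5

Derivation:
Need t * 1 >= 5, so t >= 5/1.
Smallest integer t = ceil(5/1) = 5.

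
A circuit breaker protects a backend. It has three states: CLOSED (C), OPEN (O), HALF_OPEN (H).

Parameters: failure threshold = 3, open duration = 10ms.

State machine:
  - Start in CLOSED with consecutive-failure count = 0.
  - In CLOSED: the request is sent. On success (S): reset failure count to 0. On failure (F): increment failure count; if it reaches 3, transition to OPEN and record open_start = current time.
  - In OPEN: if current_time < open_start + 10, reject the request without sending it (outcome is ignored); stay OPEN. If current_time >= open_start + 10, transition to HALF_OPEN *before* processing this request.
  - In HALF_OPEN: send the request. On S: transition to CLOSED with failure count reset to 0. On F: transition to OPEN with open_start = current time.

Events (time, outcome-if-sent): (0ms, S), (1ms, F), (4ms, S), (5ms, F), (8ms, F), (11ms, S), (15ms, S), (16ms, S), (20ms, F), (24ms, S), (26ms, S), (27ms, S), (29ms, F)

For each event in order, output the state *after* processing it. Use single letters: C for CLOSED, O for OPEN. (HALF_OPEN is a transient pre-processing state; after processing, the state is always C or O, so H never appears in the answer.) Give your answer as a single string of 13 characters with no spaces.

Answer: CCCCCCCCCCCCC

Derivation:
State after each event:
  event#1 t=0ms outcome=S: state=CLOSED
  event#2 t=1ms outcome=F: state=CLOSED
  event#3 t=4ms outcome=S: state=CLOSED
  event#4 t=5ms outcome=F: state=CLOSED
  event#5 t=8ms outcome=F: state=CLOSED
  event#6 t=11ms outcome=S: state=CLOSED
  event#7 t=15ms outcome=S: state=CLOSED
  event#8 t=16ms outcome=S: state=CLOSED
  event#9 t=20ms outcome=F: state=CLOSED
  event#10 t=24ms outcome=S: state=CLOSED
  event#11 t=26ms outcome=S: state=CLOSED
  event#12 t=27ms outcome=S: state=CLOSED
  event#13 t=29ms outcome=F: state=CLOSED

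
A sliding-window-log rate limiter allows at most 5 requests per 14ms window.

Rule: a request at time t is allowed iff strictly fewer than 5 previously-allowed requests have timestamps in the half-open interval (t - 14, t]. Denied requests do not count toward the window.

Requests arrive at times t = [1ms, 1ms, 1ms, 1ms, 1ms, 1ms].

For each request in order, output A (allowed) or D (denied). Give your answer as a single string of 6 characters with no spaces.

Tracking allowed requests in the window:
  req#1 t=1ms: ALLOW
  req#2 t=1ms: ALLOW
  req#3 t=1ms: ALLOW
  req#4 t=1ms: ALLOW
  req#5 t=1ms: ALLOW
  req#6 t=1ms: DENY

Answer: AAAAAD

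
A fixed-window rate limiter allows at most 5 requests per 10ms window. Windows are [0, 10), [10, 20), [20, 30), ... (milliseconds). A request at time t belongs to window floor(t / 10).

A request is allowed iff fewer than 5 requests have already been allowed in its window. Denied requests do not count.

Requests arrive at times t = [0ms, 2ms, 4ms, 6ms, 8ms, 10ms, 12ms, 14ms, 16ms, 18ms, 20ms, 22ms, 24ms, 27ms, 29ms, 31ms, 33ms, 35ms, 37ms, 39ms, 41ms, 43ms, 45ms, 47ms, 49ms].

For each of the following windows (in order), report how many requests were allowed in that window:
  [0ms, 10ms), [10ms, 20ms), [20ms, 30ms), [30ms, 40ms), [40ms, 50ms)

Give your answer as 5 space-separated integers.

Processing requests:
  req#1 t=0ms (window 0): ALLOW
  req#2 t=2ms (window 0): ALLOW
  req#3 t=4ms (window 0): ALLOW
  req#4 t=6ms (window 0): ALLOW
  req#5 t=8ms (window 0): ALLOW
  req#6 t=10ms (window 1): ALLOW
  req#7 t=12ms (window 1): ALLOW
  req#8 t=14ms (window 1): ALLOW
  req#9 t=16ms (window 1): ALLOW
  req#10 t=18ms (window 1): ALLOW
  req#11 t=20ms (window 2): ALLOW
  req#12 t=22ms (window 2): ALLOW
  req#13 t=24ms (window 2): ALLOW
  req#14 t=27ms (window 2): ALLOW
  req#15 t=29ms (window 2): ALLOW
  req#16 t=31ms (window 3): ALLOW
  req#17 t=33ms (window 3): ALLOW
  req#18 t=35ms (window 3): ALLOW
  req#19 t=37ms (window 3): ALLOW
  req#20 t=39ms (window 3): ALLOW
  req#21 t=41ms (window 4): ALLOW
  req#22 t=43ms (window 4): ALLOW
  req#23 t=45ms (window 4): ALLOW
  req#24 t=47ms (window 4): ALLOW
  req#25 t=49ms (window 4): ALLOW

Allowed counts by window: 5 5 5 5 5

Answer: 5 5 5 5 5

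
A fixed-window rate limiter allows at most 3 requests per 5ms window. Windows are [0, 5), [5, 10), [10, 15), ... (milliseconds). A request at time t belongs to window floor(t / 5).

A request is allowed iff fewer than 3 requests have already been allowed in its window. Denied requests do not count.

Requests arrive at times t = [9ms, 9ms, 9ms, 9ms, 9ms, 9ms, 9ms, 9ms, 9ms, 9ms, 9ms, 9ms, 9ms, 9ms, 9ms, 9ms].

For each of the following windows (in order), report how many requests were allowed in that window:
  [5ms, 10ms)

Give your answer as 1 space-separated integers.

Processing requests:
  req#1 t=9ms (window 1): ALLOW
  req#2 t=9ms (window 1): ALLOW
  req#3 t=9ms (window 1): ALLOW
  req#4 t=9ms (window 1): DENY
  req#5 t=9ms (window 1): DENY
  req#6 t=9ms (window 1): DENY
  req#7 t=9ms (window 1): DENY
  req#8 t=9ms (window 1): DENY
  req#9 t=9ms (window 1): DENY
  req#10 t=9ms (window 1): DENY
  req#11 t=9ms (window 1): DENY
  req#12 t=9ms (window 1): DENY
  req#13 t=9ms (window 1): DENY
  req#14 t=9ms (window 1): DENY
  req#15 t=9ms (window 1): DENY
  req#16 t=9ms (window 1): DENY

Allowed counts by window: 3

Answer: 3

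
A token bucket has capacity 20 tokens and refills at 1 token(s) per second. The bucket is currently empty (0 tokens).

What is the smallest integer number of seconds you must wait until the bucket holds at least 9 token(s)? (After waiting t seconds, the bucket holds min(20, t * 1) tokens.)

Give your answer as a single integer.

Need t * 1 >= 9, so t >= 9/1.
Smallest integer t = ceil(9/1) = 9.

Answer: 9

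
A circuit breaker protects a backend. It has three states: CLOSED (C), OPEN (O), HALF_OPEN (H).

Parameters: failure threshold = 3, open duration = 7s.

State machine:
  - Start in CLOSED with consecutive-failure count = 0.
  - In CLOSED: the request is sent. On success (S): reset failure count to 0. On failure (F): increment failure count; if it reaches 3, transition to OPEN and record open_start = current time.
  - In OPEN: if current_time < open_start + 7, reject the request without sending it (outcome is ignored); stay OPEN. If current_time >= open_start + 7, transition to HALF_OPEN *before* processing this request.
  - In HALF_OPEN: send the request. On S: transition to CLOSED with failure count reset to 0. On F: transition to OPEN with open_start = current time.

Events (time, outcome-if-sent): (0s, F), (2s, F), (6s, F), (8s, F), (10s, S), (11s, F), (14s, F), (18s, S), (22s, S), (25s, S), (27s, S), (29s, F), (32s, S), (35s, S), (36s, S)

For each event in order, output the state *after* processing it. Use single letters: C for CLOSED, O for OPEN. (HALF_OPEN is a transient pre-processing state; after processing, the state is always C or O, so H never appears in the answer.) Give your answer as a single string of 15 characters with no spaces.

Answer: CCOOOOOOCCCCCCC

Derivation:
State after each event:
  event#1 t=0s outcome=F: state=CLOSED
  event#2 t=2s outcome=F: state=CLOSED
  event#3 t=6s outcome=F: state=OPEN
  event#4 t=8s outcome=F: state=OPEN
  event#5 t=10s outcome=S: state=OPEN
  event#6 t=11s outcome=F: state=OPEN
  event#7 t=14s outcome=F: state=OPEN
  event#8 t=18s outcome=S: state=OPEN
  event#9 t=22s outcome=S: state=CLOSED
  event#10 t=25s outcome=S: state=CLOSED
  event#11 t=27s outcome=S: state=CLOSED
  event#12 t=29s outcome=F: state=CLOSED
  event#13 t=32s outcome=S: state=CLOSED
  event#14 t=35s outcome=S: state=CLOSED
  event#15 t=36s outcome=S: state=CLOSED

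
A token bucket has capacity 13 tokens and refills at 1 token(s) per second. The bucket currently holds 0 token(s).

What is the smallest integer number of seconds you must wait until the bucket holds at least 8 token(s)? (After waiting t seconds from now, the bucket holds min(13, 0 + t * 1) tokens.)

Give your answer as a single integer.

Need 0 + t * 1 >= 8, so t >= 8/1.
Smallest integer t = ceil(8/1) = 8.

Answer: 8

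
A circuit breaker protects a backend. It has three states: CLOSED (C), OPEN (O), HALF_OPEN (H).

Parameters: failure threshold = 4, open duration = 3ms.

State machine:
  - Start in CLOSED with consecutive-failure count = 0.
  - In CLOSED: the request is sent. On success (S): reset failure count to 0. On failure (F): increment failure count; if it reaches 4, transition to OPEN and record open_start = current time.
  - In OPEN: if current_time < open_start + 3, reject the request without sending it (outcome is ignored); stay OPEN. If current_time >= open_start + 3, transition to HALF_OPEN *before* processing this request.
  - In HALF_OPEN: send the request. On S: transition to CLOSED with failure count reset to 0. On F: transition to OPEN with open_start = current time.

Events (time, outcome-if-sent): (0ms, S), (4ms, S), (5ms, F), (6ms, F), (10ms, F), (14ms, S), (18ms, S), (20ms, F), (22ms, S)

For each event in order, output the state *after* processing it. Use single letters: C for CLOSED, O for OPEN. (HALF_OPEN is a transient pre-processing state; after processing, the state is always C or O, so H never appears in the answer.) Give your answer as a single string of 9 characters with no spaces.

State after each event:
  event#1 t=0ms outcome=S: state=CLOSED
  event#2 t=4ms outcome=S: state=CLOSED
  event#3 t=5ms outcome=F: state=CLOSED
  event#4 t=6ms outcome=F: state=CLOSED
  event#5 t=10ms outcome=F: state=CLOSED
  event#6 t=14ms outcome=S: state=CLOSED
  event#7 t=18ms outcome=S: state=CLOSED
  event#8 t=20ms outcome=F: state=CLOSED
  event#9 t=22ms outcome=S: state=CLOSED

Answer: CCCCCCCCC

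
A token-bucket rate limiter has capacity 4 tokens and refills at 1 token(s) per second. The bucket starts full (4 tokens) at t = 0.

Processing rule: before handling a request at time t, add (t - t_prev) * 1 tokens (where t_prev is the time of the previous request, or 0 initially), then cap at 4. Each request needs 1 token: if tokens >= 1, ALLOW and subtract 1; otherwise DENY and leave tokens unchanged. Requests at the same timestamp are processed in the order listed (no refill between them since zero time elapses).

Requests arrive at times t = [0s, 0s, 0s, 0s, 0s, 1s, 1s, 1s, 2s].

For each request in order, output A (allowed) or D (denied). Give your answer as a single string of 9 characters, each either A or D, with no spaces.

Simulating step by step:
  req#1 t=0s: ALLOW
  req#2 t=0s: ALLOW
  req#3 t=0s: ALLOW
  req#4 t=0s: ALLOW
  req#5 t=0s: DENY
  req#6 t=1s: ALLOW
  req#7 t=1s: DENY
  req#8 t=1s: DENY
  req#9 t=2s: ALLOW

Answer: AAAADADDA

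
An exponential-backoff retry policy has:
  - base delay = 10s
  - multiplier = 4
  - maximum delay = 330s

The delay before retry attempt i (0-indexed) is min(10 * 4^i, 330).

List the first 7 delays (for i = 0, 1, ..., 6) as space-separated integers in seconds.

Answer: 10 40 160 330 330 330 330

Derivation:
Computing each delay:
  i=0: min(10*4^0, 330) = 10
  i=1: min(10*4^1, 330) = 40
  i=2: min(10*4^2, 330) = 160
  i=3: min(10*4^3, 330) = 330
  i=4: min(10*4^4, 330) = 330
  i=5: min(10*4^5, 330) = 330
  i=6: min(10*4^6, 330) = 330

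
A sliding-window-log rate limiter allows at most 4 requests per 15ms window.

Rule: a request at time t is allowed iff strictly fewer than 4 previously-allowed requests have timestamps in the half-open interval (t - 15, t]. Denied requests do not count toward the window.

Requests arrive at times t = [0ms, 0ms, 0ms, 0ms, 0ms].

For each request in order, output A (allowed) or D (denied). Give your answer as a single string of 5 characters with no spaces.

Tracking allowed requests in the window:
  req#1 t=0ms: ALLOW
  req#2 t=0ms: ALLOW
  req#3 t=0ms: ALLOW
  req#4 t=0ms: ALLOW
  req#5 t=0ms: DENY

Answer: AAAAD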